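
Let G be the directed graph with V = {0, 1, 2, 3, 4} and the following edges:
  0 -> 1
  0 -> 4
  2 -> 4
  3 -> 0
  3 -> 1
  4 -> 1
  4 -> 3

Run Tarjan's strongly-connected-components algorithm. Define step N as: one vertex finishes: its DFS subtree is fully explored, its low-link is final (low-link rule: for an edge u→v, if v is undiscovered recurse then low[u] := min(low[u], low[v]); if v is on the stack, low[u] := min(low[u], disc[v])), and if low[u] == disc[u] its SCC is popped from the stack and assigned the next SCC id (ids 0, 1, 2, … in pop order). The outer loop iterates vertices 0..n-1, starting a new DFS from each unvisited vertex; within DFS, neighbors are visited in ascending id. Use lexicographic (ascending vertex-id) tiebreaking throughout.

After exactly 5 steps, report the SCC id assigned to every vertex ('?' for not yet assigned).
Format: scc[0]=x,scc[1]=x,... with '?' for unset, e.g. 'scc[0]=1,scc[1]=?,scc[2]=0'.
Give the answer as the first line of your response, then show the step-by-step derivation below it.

scc[0]=1,scc[1]=0,scc[2]=2,scc[3]=1,scc[4]=1

step 1: low=(low[0]=0,low[1]=1,low[2]=?,low[3]=?,low[4]=?); scc=(scc[0]=?,scc[1]=0,scc[2]=?,scc[3]=?,scc[4]=?)
step 2: low=(low[0]=0,low[1]=1,low[2]=?,low[3]=0,low[4]=2); scc=(scc[0]=?,scc[1]=0,scc[2]=?,scc[3]=?,scc[4]=?)
step 3: low=(low[0]=0,low[1]=1,low[2]=?,low[3]=0,low[4]=0); scc=(scc[0]=?,scc[1]=0,scc[2]=?,scc[3]=?,scc[4]=?)
step 4: low=(low[0]=0,low[1]=1,low[2]=?,low[3]=0,low[4]=0); scc=(scc[0]=1,scc[1]=0,scc[2]=?,scc[3]=1,scc[4]=1)
step 5: low=(low[0]=0,low[1]=1,low[2]=4,low[3]=0,low[4]=0); scc=(scc[0]=1,scc[1]=0,scc[2]=2,scc[3]=1,scc[4]=1)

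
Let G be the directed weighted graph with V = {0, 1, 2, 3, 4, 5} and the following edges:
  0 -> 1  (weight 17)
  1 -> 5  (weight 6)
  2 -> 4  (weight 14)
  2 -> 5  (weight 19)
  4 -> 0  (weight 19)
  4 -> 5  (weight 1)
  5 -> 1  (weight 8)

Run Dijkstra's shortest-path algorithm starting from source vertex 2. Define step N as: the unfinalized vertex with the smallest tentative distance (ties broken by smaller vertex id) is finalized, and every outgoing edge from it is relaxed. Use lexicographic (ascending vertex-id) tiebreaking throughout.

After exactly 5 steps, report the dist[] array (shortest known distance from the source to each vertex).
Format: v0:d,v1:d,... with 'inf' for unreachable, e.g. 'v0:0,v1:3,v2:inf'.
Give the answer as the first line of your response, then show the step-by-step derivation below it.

v0:33,v1:23,v2:0,v3:inf,v4:14,v5:15

step 1: dist = v0:inf,v1:inf,v2:0,v3:inf,v4:14,v5:19
step 2: dist = v0:33,v1:inf,v2:0,v3:inf,v4:14,v5:15
step 3: dist = v0:33,v1:23,v2:0,v3:inf,v4:14,v5:15
step 4: dist = v0:33,v1:23,v2:0,v3:inf,v4:14,v5:15
step 5: dist = v0:33,v1:23,v2:0,v3:inf,v4:14,v5:15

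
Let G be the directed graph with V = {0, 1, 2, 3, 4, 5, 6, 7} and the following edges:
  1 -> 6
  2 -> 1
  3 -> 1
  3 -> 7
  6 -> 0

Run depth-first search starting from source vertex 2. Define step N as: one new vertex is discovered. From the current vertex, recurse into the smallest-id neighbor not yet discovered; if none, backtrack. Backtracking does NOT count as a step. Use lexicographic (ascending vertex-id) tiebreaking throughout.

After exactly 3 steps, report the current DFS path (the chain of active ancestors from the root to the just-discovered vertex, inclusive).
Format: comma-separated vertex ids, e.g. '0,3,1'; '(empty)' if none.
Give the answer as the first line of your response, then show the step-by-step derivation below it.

2,1,6

step 1: discover 2; path=2; order=2
step 2: discover 1; path=2>1; order=2,1
step 3: discover 6; path=2>1>6; order=2,1,6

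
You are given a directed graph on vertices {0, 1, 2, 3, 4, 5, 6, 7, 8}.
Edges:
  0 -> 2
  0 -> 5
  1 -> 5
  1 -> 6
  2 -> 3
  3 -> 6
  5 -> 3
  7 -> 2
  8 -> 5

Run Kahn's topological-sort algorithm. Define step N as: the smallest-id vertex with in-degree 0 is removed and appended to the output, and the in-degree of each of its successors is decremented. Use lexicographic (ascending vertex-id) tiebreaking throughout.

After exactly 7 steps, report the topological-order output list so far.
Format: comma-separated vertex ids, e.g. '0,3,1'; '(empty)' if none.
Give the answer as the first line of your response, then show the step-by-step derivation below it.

0,1,4,7,2,8,5

step 1: output 0; order=[0]; indeg=(0,0,1,2,0,2,2,0,0)
step 2: output 1; order=[0,1]; indeg=(0,0,1,2,0,1,1,0,0)
step 3: output 4; order=[0,1,4]; indeg=(0,0,1,2,0,1,1,0,0)
step 4: output 7; order=[0,1,4,7]; indeg=(0,0,0,2,0,1,1,0,0)
step 5: output 2; order=[0,1,4,7,2]; indeg=(0,0,0,1,0,1,1,0,0)
step 6: output 8; order=[0,1,4,7,2,8]; indeg=(0,0,0,1,0,0,1,0,0)
step 7: output 5; order=[0,1,4,7,2,8,5]; indeg=(0,0,0,0,0,0,1,0,0)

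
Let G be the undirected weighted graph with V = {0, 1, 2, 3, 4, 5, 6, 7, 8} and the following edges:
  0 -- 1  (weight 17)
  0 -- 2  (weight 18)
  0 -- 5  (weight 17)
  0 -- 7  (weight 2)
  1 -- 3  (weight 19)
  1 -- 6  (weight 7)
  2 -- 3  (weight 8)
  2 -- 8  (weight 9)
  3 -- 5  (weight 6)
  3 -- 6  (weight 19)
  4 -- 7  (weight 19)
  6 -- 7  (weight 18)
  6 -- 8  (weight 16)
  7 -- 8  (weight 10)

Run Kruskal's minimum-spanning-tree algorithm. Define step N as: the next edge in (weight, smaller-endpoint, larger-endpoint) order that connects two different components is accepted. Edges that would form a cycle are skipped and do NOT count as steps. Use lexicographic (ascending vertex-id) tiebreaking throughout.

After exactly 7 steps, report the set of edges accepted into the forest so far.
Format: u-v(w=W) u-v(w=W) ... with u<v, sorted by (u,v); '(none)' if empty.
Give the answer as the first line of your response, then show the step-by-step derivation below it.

0-7(w=2) 1-6(w=7) 2-3(w=8) 2-8(w=9) 3-5(w=6) 6-8(w=16) 7-8(w=10)

step 1: add edge 0-7 (w=2); MST = {0-7(w=2)}
step 2: add edge 3-5 (w=6); MST = {0-7(w=2) 3-5(w=6)}
step 3: add edge 1-6 (w=7); MST = {0-7(w=2) 1-6(w=7) 3-5(w=6)}
step 4: add edge 2-3 (w=8); MST = {0-7(w=2) 1-6(w=7) 2-3(w=8) 3-5(w=6)}
step 5: add edge 2-8 (w=9); MST = {0-7(w=2) 1-6(w=7) 2-3(w=8) 2-8(w=9) 3-5(w=6)}
step 6: add edge 7-8 (w=10); MST = {0-7(w=2) 1-6(w=7) 2-3(w=8) 2-8(w=9) 3-5(w=6) 7-8(w=10)}
step 7: add edge 6-8 (w=16); MST = {0-7(w=2) 1-6(w=7) 2-3(w=8) 2-8(w=9) 3-5(w=6) 6-8(w=16) 7-8(w=10)}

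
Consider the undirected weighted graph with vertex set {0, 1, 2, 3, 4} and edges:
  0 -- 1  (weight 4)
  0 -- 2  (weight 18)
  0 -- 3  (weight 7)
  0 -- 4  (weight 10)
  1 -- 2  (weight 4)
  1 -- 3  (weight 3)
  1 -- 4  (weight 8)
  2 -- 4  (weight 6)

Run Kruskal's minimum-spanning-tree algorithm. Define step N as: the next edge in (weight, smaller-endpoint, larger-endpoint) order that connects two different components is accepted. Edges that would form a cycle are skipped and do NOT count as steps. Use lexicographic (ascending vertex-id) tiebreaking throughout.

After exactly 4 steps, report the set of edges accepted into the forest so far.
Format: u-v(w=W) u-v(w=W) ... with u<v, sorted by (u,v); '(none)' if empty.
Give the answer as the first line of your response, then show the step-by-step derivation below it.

0-1(w=4) 1-2(w=4) 1-3(w=3) 2-4(w=6)

step 1: add edge 1-3 (w=3); MST = {1-3(w=3)}
step 2: add edge 0-1 (w=4); MST = {0-1(w=4) 1-3(w=3)}
step 3: add edge 1-2 (w=4); MST = {0-1(w=4) 1-2(w=4) 1-3(w=3)}
step 4: add edge 2-4 (w=6); MST = {0-1(w=4) 1-2(w=4) 1-3(w=3) 2-4(w=6)}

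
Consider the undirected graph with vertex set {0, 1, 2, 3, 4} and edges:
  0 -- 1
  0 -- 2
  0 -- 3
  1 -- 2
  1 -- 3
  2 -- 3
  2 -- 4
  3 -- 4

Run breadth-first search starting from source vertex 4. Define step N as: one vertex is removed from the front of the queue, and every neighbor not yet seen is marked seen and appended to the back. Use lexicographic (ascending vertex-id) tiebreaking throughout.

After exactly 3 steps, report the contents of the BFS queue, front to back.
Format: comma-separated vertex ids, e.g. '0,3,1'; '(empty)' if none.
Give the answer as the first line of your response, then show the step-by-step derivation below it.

0,1

step 1: dequeue 4; queue=[2,3]; order=4
step 2: dequeue 2; queue=[3,0,1]; order=4,2
step 3: dequeue 3; queue=[0,1]; order=4,2,3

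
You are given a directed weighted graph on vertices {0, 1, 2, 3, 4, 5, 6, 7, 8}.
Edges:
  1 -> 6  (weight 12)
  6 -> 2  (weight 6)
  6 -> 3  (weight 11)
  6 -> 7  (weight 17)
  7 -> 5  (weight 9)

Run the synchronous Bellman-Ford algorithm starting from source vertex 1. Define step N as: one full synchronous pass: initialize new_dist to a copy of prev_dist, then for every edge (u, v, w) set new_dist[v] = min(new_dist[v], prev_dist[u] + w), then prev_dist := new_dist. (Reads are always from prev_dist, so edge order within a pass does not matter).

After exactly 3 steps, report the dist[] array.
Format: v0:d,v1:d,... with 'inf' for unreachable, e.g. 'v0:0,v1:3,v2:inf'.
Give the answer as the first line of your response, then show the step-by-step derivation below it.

v0:inf,v1:0,v2:18,v3:23,v4:inf,v5:38,v6:12,v7:29,v8:inf

step 1: dist = v0:inf,v1:0,v2:inf,v3:inf,v4:inf,v5:inf,v6:12,v7:inf,v8:inf
step 2: dist = v0:inf,v1:0,v2:18,v3:23,v4:inf,v5:inf,v6:12,v7:29,v8:inf
step 3: dist = v0:inf,v1:0,v2:18,v3:23,v4:inf,v5:38,v6:12,v7:29,v8:inf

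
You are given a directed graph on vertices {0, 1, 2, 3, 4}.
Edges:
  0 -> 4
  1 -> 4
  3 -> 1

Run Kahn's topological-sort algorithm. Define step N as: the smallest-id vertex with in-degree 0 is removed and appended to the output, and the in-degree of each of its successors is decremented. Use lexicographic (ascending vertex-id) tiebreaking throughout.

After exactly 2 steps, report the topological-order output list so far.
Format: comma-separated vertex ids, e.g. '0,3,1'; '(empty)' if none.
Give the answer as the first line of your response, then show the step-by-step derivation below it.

0,2

step 1: output 0; order=[0]; indeg=(0,1,0,0,1)
step 2: output 2; order=[0,2]; indeg=(0,1,0,0,1)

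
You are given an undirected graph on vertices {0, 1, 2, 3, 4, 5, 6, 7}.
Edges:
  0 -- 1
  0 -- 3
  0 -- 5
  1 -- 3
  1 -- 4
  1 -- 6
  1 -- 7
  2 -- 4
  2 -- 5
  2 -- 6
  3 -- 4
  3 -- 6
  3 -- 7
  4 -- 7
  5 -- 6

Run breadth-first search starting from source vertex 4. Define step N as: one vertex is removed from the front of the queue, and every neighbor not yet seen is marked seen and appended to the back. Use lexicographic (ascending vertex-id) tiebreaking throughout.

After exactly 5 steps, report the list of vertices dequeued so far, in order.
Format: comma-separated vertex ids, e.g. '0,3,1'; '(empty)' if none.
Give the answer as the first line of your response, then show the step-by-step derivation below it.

4,1,2,3,7

step 1: dequeue 4; queue=[1,2,3,7]; order=4
step 2: dequeue 1; queue=[2,3,7,0,6]; order=4,1
step 3: dequeue 2; queue=[3,7,0,6,5]; order=4,1,2
step 4: dequeue 3; queue=[7,0,6,5]; order=4,1,2,3
step 5: dequeue 7; queue=[0,6,5]; order=4,1,2,3,7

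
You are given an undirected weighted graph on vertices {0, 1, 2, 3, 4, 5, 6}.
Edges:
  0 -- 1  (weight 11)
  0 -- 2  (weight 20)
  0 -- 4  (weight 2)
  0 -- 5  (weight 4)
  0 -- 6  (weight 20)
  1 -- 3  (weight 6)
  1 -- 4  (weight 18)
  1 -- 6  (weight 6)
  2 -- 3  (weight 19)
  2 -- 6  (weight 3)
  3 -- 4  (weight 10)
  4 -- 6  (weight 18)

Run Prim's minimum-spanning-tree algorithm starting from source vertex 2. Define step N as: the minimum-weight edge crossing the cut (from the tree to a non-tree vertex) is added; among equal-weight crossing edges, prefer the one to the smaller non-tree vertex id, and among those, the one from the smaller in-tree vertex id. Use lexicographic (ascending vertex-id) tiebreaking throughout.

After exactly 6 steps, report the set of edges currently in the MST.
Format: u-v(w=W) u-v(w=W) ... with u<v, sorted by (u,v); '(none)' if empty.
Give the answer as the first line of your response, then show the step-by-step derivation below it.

0-4(w=2) 0-5(w=4) 1-3(w=6) 1-6(w=6) 2-6(w=3) 3-4(w=10)

step 1: add edge 2-6 (w=3); MST = {2-6(w=3)}
step 2: add edge 1-6 (w=6); MST = {1-6(w=6) 2-6(w=3)}
step 3: add edge 1-3 (w=6); MST = {1-3(w=6) 1-6(w=6) 2-6(w=3)}
step 4: add edge 3-4 (w=10); MST = {1-3(w=6) 1-6(w=6) 2-6(w=3) 3-4(w=10)}
step 5: add edge 0-4 (w=2); MST = {0-4(w=2) 1-3(w=6) 1-6(w=6) 2-6(w=3) 3-4(w=10)}
step 6: add edge 0-5 (w=4); MST = {0-4(w=2) 0-5(w=4) 1-3(w=6) 1-6(w=6) 2-6(w=3) 3-4(w=10)}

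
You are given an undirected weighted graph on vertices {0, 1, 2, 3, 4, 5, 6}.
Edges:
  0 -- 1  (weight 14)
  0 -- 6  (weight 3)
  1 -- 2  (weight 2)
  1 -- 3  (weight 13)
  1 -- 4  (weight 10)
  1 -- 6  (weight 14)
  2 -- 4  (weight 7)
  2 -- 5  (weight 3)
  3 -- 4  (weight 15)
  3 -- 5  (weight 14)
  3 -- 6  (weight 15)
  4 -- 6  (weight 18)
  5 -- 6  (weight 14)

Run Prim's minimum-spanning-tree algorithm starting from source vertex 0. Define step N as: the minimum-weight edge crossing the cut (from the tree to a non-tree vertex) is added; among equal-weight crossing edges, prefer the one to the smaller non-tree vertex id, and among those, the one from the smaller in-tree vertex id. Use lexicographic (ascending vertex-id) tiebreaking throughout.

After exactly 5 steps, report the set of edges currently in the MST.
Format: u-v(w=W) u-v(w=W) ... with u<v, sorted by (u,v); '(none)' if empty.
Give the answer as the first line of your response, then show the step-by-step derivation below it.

0-1(w=14) 0-6(w=3) 1-2(w=2) 2-4(w=7) 2-5(w=3)

step 1: add edge 0-6 (w=3); MST = {0-6(w=3)}
step 2: add edge 0-1 (w=14); MST = {0-1(w=14) 0-6(w=3)}
step 3: add edge 1-2 (w=2); MST = {0-1(w=14) 0-6(w=3) 1-2(w=2)}
step 4: add edge 2-5 (w=3); MST = {0-1(w=14) 0-6(w=3) 1-2(w=2) 2-5(w=3)}
step 5: add edge 2-4 (w=7); MST = {0-1(w=14) 0-6(w=3) 1-2(w=2) 2-4(w=7) 2-5(w=3)}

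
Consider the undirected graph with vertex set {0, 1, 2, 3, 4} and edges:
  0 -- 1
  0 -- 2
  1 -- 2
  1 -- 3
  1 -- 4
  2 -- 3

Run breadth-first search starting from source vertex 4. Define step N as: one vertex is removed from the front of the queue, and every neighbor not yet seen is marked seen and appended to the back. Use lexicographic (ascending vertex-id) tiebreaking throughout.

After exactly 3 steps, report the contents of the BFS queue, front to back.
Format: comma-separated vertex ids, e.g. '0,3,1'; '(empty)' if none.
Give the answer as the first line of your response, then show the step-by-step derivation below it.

2,3

step 1: dequeue 4; queue=[1]; order=4
step 2: dequeue 1; queue=[0,2,3]; order=4,1
step 3: dequeue 0; queue=[2,3]; order=4,1,0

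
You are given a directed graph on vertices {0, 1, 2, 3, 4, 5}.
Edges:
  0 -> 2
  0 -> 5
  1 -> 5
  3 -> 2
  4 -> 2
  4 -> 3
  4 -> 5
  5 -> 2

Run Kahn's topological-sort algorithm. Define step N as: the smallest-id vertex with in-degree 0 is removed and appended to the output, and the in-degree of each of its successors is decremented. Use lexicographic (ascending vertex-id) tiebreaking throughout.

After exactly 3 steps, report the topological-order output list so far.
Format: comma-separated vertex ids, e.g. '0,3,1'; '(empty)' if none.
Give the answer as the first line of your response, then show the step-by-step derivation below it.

0,1,4

step 1: output 0; order=[0]; indeg=(0,0,3,1,0,2)
step 2: output 1; order=[0,1]; indeg=(0,0,3,1,0,1)
step 3: output 4; order=[0,1,4]; indeg=(0,0,2,0,0,0)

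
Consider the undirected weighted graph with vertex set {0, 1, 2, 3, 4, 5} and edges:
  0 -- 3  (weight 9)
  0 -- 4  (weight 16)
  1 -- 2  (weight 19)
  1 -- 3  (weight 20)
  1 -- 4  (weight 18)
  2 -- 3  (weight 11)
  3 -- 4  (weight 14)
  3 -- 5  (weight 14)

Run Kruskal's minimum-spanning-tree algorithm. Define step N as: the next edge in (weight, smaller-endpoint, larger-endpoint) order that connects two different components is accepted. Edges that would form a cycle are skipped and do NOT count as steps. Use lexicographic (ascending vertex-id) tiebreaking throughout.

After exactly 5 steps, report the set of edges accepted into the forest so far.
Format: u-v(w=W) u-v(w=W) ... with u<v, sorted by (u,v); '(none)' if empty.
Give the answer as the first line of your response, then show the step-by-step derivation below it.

0-3(w=9) 1-4(w=18) 2-3(w=11) 3-4(w=14) 3-5(w=14)

step 1: add edge 0-3 (w=9); MST = {0-3(w=9)}
step 2: add edge 2-3 (w=11); MST = {0-3(w=9) 2-3(w=11)}
step 3: add edge 3-4 (w=14); MST = {0-3(w=9) 2-3(w=11) 3-4(w=14)}
step 4: add edge 3-5 (w=14); MST = {0-3(w=9) 2-3(w=11) 3-4(w=14) 3-5(w=14)}
step 5: add edge 1-4 (w=18); MST = {0-3(w=9) 1-4(w=18) 2-3(w=11) 3-4(w=14) 3-5(w=14)}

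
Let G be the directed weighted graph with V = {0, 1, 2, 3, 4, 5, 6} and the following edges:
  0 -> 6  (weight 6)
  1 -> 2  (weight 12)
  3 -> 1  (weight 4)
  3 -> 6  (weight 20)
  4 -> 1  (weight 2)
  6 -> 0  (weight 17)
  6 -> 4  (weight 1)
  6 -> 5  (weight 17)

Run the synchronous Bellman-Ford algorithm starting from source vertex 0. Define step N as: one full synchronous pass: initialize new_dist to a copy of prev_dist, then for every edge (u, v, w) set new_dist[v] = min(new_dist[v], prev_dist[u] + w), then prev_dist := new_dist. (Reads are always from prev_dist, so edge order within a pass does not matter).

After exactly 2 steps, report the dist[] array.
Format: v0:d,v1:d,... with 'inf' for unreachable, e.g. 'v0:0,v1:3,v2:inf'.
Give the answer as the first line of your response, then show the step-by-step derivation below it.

v0:0,v1:inf,v2:inf,v3:inf,v4:7,v5:23,v6:6

step 1: dist = v0:0,v1:inf,v2:inf,v3:inf,v4:inf,v5:inf,v6:6
step 2: dist = v0:0,v1:inf,v2:inf,v3:inf,v4:7,v5:23,v6:6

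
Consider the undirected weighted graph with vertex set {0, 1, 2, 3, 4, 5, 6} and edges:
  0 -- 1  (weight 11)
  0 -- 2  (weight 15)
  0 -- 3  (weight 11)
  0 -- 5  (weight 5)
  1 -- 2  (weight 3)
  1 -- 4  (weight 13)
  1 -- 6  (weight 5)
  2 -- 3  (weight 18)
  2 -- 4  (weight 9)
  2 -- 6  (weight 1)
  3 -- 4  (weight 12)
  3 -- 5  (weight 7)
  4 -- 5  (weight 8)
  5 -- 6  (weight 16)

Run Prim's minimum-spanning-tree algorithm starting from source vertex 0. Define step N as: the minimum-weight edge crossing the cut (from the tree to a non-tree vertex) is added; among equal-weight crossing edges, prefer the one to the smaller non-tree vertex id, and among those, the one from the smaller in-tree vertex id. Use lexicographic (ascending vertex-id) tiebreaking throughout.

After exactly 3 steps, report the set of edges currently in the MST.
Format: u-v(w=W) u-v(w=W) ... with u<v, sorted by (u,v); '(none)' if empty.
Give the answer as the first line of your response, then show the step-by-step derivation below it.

0-5(w=5) 3-5(w=7) 4-5(w=8)

step 1: add edge 0-5 (w=5); MST = {0-5(w=5)}
step 2: add edge 3-5 (w=7); MST = {0-5(w=5) 3-5(w=7)}
step 3: add edge 4-5 (w=8); MST = {0-5(w=5) 3-5(w=7) 4-5(w=8)}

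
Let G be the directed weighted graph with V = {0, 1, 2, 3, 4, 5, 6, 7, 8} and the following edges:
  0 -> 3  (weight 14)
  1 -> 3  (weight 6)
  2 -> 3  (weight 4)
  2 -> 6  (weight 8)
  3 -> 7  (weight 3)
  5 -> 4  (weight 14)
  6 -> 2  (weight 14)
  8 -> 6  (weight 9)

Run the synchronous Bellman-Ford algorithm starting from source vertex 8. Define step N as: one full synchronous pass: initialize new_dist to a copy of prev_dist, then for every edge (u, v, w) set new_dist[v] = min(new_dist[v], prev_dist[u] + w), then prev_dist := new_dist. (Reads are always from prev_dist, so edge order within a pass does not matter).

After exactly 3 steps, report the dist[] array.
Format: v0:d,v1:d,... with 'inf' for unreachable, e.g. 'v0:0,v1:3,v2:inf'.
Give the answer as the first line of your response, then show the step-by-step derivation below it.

v0:inf,v1:inf,v2:23,v3:27,v4:inf,v5:inf,v6:9,v7:inf,v8:0

step 1: dist = v0:inf,v1:inf,v2:inf,v3:inf,v4:inf,v5:inf,v6:9,v7:inf,v8:0
step 2: dist = v0:inf,v1:inf,v2:23,v3:inf,v4:inf,v5:inf,v6:9,v7:inf,v8:0
step 3: dist = v0:inf,v1:inf,v2:23,v3:27,v4:inf,v5:inf,v6:9,v7:inf,v8:0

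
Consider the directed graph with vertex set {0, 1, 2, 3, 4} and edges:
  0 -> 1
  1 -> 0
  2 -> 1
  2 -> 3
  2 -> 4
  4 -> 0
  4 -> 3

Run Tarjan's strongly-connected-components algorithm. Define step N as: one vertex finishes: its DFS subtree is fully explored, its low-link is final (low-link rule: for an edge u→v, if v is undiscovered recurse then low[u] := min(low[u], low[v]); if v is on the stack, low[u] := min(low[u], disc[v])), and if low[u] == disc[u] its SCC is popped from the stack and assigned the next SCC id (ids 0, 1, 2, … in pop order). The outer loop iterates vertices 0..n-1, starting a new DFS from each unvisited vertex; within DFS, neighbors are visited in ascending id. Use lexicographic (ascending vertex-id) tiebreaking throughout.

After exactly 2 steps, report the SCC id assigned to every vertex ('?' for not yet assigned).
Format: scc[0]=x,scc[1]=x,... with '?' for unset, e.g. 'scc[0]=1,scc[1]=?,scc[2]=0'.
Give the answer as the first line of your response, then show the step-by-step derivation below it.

scc[0]=0,scc[1]=0,scc[2]=?,scc[3]=?,scc[4]=?

step 1: low=(low[0]=0,low[1]=0,low[2]=?,low[3]=?,low[4]=?); scc=(scc[0]=?,scc[1]=?,scc[2]=?,scc[3]=?,scc[4]=?)
step 2: low=(low[0]=0,low[1]=0,low[2]=?,low[3]=?,low[4]=?); scc=(scc[0]=0,scc[1]=0,scc[2]=?,scc[3]=?,scc[4]=?)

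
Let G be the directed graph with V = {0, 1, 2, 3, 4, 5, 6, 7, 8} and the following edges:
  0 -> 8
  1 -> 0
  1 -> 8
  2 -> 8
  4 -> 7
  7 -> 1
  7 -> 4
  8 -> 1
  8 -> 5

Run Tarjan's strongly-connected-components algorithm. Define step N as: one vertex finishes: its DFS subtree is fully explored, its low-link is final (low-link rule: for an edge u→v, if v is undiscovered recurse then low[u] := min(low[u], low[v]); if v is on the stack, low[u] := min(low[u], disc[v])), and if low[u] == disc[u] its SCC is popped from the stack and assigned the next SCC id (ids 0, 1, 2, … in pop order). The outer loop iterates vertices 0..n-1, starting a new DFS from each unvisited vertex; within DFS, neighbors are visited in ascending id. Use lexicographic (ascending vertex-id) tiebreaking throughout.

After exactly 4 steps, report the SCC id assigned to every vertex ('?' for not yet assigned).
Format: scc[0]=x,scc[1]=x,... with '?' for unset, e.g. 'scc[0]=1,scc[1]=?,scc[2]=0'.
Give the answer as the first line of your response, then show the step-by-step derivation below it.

scc[0]=1,scc[1]=1,scc[2]=?,scc[3]=?,scc[4]=?,scc[5]=0,scc[6]=?,scc[7]=?,scc[8]=1

step 1: low=(low[0]=0,low[1]=0,low[2]=?,low[3]=?,low[4]=?,low[5]=?,low[6]=?,low[7]=?,low[8]=1); scc=(scc[0]=?,scc[1]=?,scc[2]=?,scc[3]=?,scc[4]=?,scc[5]=?,scc[6]=?,scc[7]=?,scc[8]=?)
step 2: low=(low[0]=0,low[1]=0,low[2]=?,low[3]=?,low[4]=?,low[5]=3,low[6]=?,low[7]=?,low[8]=0); scc=(scc[0]=?,scc[1]=?,scc[2]=?,scc[3]=?,scc[4]=?,scc[5]=0,scc[6]=?,scc[7]=?,scc[8]=?)
step 3: low=(low[0]=0,low[1]=0,low[2]=?,low[3]=?,low[4]=?,low[5]=3,low[6]=?,low[7]=?,low[8]=0); scc=(scc[0]=?,scc[1]=?,scc[2]=?,scc[3]=?,scc[4]=?,scc[5]=0,scc[6]=?,scc[7]=?,scc[8]=?)
step 4: low=(low[0]=0,low[1]=0,low[2]=?,low[3]=?,low[4]=?,low[5]=3,low[6]=?,low[7]=?,low[8]=0); scc=(scc[0]=1,scc[1]=1,scc[2]=?,scc[3]=?,scc[4]=?,scc[5]=0,scc[6]=?,scc[7]=?,scc[8]=1)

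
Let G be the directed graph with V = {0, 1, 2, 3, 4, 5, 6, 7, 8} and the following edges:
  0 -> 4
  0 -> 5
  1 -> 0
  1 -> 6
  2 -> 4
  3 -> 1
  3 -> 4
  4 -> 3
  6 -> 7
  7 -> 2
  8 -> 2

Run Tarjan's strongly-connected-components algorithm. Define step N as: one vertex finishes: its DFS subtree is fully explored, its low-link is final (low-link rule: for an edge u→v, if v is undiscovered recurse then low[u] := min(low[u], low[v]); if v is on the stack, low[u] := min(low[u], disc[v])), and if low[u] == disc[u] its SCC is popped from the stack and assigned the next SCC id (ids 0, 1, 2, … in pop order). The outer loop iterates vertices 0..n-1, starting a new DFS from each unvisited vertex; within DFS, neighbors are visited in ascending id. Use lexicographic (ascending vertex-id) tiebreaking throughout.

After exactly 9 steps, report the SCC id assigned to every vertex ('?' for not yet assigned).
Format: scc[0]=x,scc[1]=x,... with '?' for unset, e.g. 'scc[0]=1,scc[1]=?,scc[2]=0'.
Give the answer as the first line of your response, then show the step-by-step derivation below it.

scc[0]=1,scc[1]=1,scc[2]=1,scc[3]=1,scc[4]=1,scc[5]=0,scc[6]=1,scc[7]=1,scc[8]=2

step 1: low=(low[0]=0,low[1]=0,low[2]=1,low[3]=2,low[4]=1,low[5]=?,low[6]=4,low[7]=5,low[8]=?); scc=(scc[0]=?,scc[1]=?,scc[2]=?,scc[3]=?,scc[4]=?,scc[5]=?,scc[6]=?,scc[7]=?,scc[8]=?)
step 2: low=(low[0]=0,low[1]=0,low[2]=1,low[3]=2,low[4]=1,low[5]=?,low[6]=4,low[7]=1,low[8]=?); scc=(scc[0]=?,scc[1]=?,scc[2]=?,scc[3]=?,scc[4]=?,scc[5]=?,scc[6]=?,scc[7]=?,scc[8]=?)
step 3: low=(low[0]=0,low[1]=0,low[2]=1,low[3]=2,low[4]=1,low[5]=?,low[6]=1,low[7]=1,low[8]=?); scc=(scc[0]=?,scc[1]=?,scc[2]=?,scc[3]=?,scc[4]=?,scc[5]=?,scc[6]=?,scc[7]=?,scc[8]=?)
step 4: low=(low[0]=0,low[1]=0,low[2]=1,low[3]=2,low[4]=1,low[5]=?,low[6]=1,low[7]=1,low[8]=?); scc=(scc[0]=?,scc[1]=?,scc[2]=?,scc[3]=?,scc[4]=?,scc[5]=?,scc[6]=?,scc[7]=?,scc[8]=?)
step 5: low=(low[0]=0,low[1]=0,low[2]=1,low[3]=0,low[4]=1,low[5]=?,low[6]=1,low[7]=1,low[8]=?); scc=(scc[0]=?,scc[1]=?,scc[2]=?,scc[3]=?,scc[4]=?,scc[5]=?,scc[6]=?,scc[7]=?,scc[8]=?)
step 6: low=(low[0]=0,low[1]=0,low[2]=1,low[3]=0,low[4]=0,low[5]=?,low[6]=1,low[7]=1,low[8]=?); scc=(scc[0]=?,scc[1]=?,scc[2]=?,scc[3]=?,scc[4]=?,scc[5]=?,scc[6]=?,scc[7]=?,scc[8]=?)
step 7: low=(low[0]=0,low[1]=0,low[2]=1,low[3]=0,low[4]=0,low[5]=7,low[6]=1,low[7]=1,low[8]=?); scc=(scc[0]=?,scc[1]=?,scc[2]=?,scc[3]=?,scc[4]=?,scc[5]=0,scc[6]=?,scc[7]=?,scc[8]=?)
step 8: low=(low[0]=0,low[1]=0,low[2]=1,low[3]=0,low[4]=0,low[5]=7,low[6]=1,low[7]=1,low[8]=?); scc=(scc[0]=1,scc[1]=1,scc[2]=1,scc[3]=1,scc[4]=1,scc[5]=0,scc[6]=1,scc[7]=1,scc[8]=?)
step 9: low=(low[0]=0,low[1]=0,low[2]=1,low[3]=0,low[4]=0,low[5]=7,low[6]=1,low[7]=1,low[8]=8); scc=(scc[0]=1,scc[1]=1,scc[2]=1,scc[3]=1,scc[4]=1,scc[5]=0,scc[6]=1,scc[7]=1,scc[8]=2)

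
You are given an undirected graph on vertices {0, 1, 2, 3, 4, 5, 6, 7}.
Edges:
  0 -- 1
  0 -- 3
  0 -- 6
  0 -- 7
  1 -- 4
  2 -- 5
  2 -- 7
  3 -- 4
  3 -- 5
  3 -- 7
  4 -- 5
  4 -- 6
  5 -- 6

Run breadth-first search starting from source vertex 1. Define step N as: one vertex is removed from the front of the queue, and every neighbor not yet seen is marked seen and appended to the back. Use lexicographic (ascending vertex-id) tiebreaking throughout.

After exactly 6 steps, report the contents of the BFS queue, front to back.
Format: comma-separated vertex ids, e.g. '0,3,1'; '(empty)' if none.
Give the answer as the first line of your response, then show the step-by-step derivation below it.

5,2

step 1: dequeue 1; queue=[0,4]; order=1
step 2: dequeue 0; queue=[4,3,6,7]; order=1,0
step 3: dequeue 4; queue=[3,6,7,5]; order=1,0,4
step 4: dequeue 3; queue=[6,7,5]; order=1,0,4,3
step 5: dequeue 6; queue=[7,5]; order=1,0,4,3,6
step 6: dequeue 7; queue=[5,2]; order=1,0,4,3,6,7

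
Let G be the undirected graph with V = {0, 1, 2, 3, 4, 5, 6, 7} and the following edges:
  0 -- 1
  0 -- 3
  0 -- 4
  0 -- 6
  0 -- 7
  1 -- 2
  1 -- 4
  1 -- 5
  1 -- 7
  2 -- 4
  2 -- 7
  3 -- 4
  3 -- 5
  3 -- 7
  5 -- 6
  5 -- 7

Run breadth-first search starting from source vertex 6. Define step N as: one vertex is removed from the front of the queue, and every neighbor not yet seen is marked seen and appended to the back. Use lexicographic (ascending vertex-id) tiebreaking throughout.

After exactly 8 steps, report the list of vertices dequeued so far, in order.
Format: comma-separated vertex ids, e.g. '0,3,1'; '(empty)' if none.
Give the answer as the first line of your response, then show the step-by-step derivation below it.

6,0,5,1,3,4,7,2

step 1: dequeue 6; queue=[0,5]; order=6
step 2: dequeue 0; queue=[5,1,3,4,7]; order=6,0
step 3: dequeue 5; queue=[1,3,4,7]; order=6,0,5
step 4: dequeue 1; queue=[3,4,7,2]; order=6,0,5,1
step 5: dequeue 3; queue=[4,7,2]; order=6,0,5,1,3
step 6: dequeue 4; queue=[7,2]; order=6,0,5,1,3,4
step 7: dequeue 7; queue=[2]; order=6,0,5,1,3,4,7
step 8: dequeue 2; queue=[(empty)]; order=6,0,5,1,3,4,7,2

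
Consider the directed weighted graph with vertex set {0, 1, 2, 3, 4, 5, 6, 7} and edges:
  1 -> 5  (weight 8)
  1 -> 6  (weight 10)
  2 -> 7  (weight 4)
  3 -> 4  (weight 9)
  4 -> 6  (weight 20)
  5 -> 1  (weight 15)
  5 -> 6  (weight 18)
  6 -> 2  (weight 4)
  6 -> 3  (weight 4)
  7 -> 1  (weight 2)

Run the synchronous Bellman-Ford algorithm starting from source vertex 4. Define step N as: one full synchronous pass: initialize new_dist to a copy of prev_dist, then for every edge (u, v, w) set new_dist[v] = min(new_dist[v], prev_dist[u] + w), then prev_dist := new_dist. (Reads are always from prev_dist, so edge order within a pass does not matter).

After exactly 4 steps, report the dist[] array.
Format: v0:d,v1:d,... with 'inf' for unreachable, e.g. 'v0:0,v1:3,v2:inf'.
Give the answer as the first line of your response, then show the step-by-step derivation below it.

v0:inf,v1:30,v2:24,v3:24,v4:0,v5:inf,v6:20,v7:28

step 1: dist = v0:inf,v1:inf,v2:inf,v3:inf,v4:0,v5:inf,v6:20,v7:inf
step 2: dist = v0:inf,v1:inf,v2:24,v3:24,v4:0,v5:inf,v6:20,v7:inf
step 3: dist = v0:inf,v1:inf,v2:24,v3:24,v4:0,v5:inf,v6:20,v7:28
step 4: dist = v0:inf,v1:30,v2:24,v3:24,v4:0,v5:inf,v6:20,v7:28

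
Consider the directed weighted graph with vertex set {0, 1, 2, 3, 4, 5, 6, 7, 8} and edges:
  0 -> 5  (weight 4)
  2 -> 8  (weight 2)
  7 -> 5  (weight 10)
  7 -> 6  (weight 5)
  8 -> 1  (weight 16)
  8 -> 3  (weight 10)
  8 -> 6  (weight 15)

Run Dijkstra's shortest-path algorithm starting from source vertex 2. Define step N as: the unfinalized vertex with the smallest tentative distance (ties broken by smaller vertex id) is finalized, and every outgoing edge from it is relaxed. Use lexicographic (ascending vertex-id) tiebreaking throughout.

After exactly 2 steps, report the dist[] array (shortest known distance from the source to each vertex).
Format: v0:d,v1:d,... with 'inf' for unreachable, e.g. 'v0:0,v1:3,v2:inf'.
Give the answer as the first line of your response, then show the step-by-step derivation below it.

v0:inf,v1:18,v2:0,v3:12,v4:inf,v5:inf,v6:17,v7:inf,v8:2

step 1: dist = v0:inf,v1:inf,v2:0,v3:inf,v4:inf,v5:inf,v6:inf,v7:inf,v8:2
step 2: dist = v0:inf,v1:18,v2:0,v3:12,v4:inf,v5:inf,v6:17,v7:inf,v8:2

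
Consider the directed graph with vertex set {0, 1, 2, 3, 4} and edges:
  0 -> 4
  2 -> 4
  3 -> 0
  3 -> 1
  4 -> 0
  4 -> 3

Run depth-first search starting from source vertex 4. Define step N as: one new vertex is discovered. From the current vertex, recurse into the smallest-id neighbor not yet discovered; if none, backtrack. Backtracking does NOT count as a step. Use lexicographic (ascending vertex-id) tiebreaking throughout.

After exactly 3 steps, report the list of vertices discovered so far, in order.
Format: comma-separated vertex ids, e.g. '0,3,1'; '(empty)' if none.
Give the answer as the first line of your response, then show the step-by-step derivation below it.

4,0,3

step 1: discover 4; path=4; order=4
step 2: discover 0; path=4>0; order=4,0
step 3: discover 3; path=4>3; order=4,0,3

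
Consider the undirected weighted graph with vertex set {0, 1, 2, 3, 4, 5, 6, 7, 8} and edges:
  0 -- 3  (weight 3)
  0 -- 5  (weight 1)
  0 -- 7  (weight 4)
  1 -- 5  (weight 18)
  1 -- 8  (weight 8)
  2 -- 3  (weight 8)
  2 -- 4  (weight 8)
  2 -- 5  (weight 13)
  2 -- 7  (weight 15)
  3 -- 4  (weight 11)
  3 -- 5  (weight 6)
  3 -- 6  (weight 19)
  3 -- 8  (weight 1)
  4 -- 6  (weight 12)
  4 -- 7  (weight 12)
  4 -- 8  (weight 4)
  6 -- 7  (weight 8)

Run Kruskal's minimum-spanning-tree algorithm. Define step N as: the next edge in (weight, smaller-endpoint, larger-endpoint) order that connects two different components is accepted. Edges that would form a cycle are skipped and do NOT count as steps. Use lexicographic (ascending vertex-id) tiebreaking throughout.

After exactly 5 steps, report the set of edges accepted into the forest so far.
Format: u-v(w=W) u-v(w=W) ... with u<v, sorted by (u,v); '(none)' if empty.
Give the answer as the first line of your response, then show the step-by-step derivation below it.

0-3(w=3) 0-5(w=1) 0-7(w=4) 3-8(w=1) 4-8(w=4)

step 1: add edge 0-5 (w=1); MST = {0-5(w=1)}
step 2: add edge 3-8 (w=1); MST = {0-5(w=1) 3-8(w=1)}
step 3: add edge 0-3 (w=3); MST = {0-3(w=3) 0-5(w=1) 3-8(w=1)}
step 4: add edge 0-7 (w=4); MST = {0-3(w=3) 0-5(w=1) 0-7(w=4) 3-8(w=1)}
step 5: add edge 4-8 (w=4); MST = {0-3(w=3) 0-5(w=1) 0-7(w=4) 3-8(w=1) 4-8(w=4)}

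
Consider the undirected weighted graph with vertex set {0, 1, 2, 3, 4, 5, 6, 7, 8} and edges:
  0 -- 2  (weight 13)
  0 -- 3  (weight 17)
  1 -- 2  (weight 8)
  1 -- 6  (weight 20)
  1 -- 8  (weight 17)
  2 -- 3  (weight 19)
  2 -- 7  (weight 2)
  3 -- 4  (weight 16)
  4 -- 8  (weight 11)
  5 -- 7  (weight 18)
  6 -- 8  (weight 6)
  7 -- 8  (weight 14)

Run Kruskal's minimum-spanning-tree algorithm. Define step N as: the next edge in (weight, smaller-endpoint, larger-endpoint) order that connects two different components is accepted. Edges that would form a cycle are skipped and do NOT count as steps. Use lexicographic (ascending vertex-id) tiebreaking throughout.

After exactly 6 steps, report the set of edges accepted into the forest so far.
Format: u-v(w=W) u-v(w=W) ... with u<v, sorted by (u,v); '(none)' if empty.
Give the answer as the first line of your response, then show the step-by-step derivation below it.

0-2(w=13) 1-2(w=8) 2-7(w=2) 4-8(w=11) 6-8(w=6) 7-8(w=14)

step 1: add edge 2-7 (w=2); MST = {2-7(w=2)}
step 2: add edge 6-8 (w=6); MST = {2-7(w=2) 6-8(w=6)}
step 3: add edge 1-2 (w=8); MST = {1-2(w=8) 2-7(w=2) 6-8(w=6)}
step 4: add edge 4-8 (w=11); MST = {1-2(w=8) 2-7(w=2) 4-8(w=11) 6-8(w=6)}
step 5: add edge 0-2 (w=13); MST = {0-2(w=13) 1-2(w=8) 2-7(w=2) 4-8(w=11) 6-8(w=6)}
step 6: add edge 7-8 (w=14); MST = {0-2(w=13) 1-2(w=8) 2-7(w=2) 4-8(w=11) 6-8(w=6) 7-8(w=14)}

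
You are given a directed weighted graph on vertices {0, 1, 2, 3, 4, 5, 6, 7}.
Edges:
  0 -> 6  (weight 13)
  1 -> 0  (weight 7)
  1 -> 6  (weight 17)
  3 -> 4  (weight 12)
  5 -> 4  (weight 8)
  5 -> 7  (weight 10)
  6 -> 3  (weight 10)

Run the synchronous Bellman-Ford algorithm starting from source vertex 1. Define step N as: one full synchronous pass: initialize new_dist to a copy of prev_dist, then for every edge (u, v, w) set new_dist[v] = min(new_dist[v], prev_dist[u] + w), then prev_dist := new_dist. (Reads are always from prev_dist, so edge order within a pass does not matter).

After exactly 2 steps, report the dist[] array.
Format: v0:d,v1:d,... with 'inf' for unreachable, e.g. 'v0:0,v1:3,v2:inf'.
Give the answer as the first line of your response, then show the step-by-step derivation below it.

v0:7,v1:0,v2:inf,v3:27,v4:inf,v5:inf,v6:17,v7:inf

step 1: dist = v0:7,v1:0,v2:inf,v3:inf,v4:inf,v5:inf,v6:17,v7:inf
step 2: dist = v0:7,v1:0,v2:inf,v3:27,v4:inf,v5:inf,v6:17,v7:inf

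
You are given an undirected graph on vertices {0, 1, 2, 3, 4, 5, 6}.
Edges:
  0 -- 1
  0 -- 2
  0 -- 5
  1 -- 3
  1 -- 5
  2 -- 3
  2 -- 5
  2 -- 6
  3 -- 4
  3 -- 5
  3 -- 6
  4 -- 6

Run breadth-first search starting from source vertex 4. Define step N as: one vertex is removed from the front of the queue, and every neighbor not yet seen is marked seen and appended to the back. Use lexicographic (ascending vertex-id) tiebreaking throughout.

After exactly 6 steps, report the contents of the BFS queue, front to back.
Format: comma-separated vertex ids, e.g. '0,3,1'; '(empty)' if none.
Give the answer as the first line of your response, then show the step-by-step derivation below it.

0

step 1: dequeue 4; queue=[3,6]; order=4
step 2: dequeue 3; queue=[6,1,2,5]; order=4,3
step 3: dequeue 6; queue=[1,2,5]; order=4,3,6
step 4: dequeue 1; queue=[2,5,0]; order=4,3,6,1
step 5: dequeue 2; queue=[5,0]; order=4,3,6,1,2
step 6: dequeue 5; queue=[0]; order=4,3,6,1,2,5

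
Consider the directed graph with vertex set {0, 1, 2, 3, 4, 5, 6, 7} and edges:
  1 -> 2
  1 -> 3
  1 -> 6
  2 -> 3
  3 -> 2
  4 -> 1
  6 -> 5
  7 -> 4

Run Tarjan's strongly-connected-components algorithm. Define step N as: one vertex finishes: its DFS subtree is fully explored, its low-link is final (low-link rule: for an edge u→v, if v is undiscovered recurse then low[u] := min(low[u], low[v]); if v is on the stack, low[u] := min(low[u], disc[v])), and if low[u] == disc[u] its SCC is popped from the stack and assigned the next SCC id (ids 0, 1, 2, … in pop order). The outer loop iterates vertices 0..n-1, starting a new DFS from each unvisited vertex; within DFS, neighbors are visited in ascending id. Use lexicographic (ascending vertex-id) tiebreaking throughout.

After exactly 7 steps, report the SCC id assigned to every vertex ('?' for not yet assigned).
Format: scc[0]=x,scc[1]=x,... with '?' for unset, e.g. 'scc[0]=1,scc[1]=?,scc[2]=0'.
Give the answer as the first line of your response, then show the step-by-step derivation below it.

scc[0]=0,scc[1]=4,scc[2]=1,scc[3]=1,scc[4]=5,scc[5]=2,scc[6]=3,scc[7]=?

step 1: low=(low[0]=0,low[1]=?,low[2]=?,low[3]=?,low[4]=?,low[5]=?,low[6]=?,low[7]=?); scc=(scc[0]=0,scc[1]=?,scc[2]=?,scc[3]=?,scc[4]=?,scc[5]=?,scc[6]=?,scc[7]=?)
step 2: low=(low[0]=0,low[1]=1,low[2]=2,low[3]=2,low[4]=?,low[5]=?,low[6]=?,low[7]=?); scc=(scc[0]=0,scc[1]=?,scc[2]=?,scc[3]=?,scc[4]=?,scc[5]=?,scc[6]=?,scc[7]=?)
step 3: low=(low[0]=0,low[1]=1,low[2]=2,low[3]=2,low[4]=?,low[5]=?,low[6]=?,low[7]=?); scc=(scc[0]=0,scc[1]=?,scc[2]=1,scc[3]=1,scc[4]=?,scc[5]=?,scc[6]=?,scc[7]=?)
step 4: low=(low[0]=0,low[1]=1,low[2]=2,low[3]=2,low[4]=?,low[5]=5,low[6]=4,low[7]=?); scc=(scc[0]=0,scc[1]=?,scc[2]=1,scc[3]=1,scc[4]=?,scc[5]=2,scc[6]=?,scc[7]=?)
step 5: low=(low[0]=0,low[1]=1,low[2]=2,low[3]=2,low[4]=?,low[5]=5,low[6]=4,low[7]=?); scc=(scc[0]=0,scc[1]=?,scc[2]=1,scc[3]=1,scc[4]=?,scc[5]=2,scc[6]=3,scc[7]=?)
step 6: low=(low[0]=0,low[1]=1,low[2]=2,low[3]=2,low[4]=?,low[5]=5,low[6]=4,low[7]=?); scc=(scc[0]=0,scc[1]=4,scc[2]=1,scc[3]=1,scc[4]=?,scc[5]=2,scc[6]=3,scc[7]=?)
step 7: low=(low[0]=0,low[1]=1,low[2]=2,low[3]=2,low[4]=6,low[5]=5,low[6]=4,low[7]=?); scc=(scc[0]=0,scc[1]=4,scc[2]=1,scc[3]=1,scc[4]=5,scc[5]=2,scc[6]=3,scc[7]=?)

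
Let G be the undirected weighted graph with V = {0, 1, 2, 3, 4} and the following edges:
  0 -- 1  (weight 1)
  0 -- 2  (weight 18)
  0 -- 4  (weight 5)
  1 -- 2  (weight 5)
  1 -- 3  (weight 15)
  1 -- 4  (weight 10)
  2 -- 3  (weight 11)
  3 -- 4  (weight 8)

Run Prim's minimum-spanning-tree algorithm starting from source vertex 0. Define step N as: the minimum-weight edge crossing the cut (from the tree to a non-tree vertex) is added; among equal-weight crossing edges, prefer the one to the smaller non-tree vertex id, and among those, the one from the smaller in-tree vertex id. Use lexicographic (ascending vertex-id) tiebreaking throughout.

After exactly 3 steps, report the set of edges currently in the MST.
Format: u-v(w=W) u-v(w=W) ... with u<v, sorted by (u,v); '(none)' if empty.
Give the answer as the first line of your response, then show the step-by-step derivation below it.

0-1(w=1) 0-4(w=5) 1-2(w=5)

step 1: add edge 0-1 (w=1); MST = {0-1(w=1)}
step 2: add edge 1-2 (w=5); MST = {0-1(w=1) 1-2(w=5)}
step 3: add edge 0-4 (w=5); MST = {0-1(w=1) 0-4(w=5) 1-2(w=5)}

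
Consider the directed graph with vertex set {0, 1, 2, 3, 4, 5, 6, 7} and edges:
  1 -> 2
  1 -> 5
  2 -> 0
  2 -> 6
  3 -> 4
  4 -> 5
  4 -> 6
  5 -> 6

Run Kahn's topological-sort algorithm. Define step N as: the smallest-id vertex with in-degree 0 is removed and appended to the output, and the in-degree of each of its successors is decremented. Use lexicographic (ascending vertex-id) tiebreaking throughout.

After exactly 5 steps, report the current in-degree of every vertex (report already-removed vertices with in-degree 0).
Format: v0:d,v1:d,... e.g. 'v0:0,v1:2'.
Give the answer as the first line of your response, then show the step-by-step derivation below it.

v0:0,v1:0,v2:0,v3:0,v4:0,v5:0,v6:1,v7:0

step 1: output 1; order=[1]; indeg=(1,0,0,0,1,1,3,0)
step 2: output 2; order=[1,2]; indeg=(0,0,0,0,1,1,2,0)
step 3: output 0; order=[1,2,0]; indeg=(0,0,0,0,1,1,2,0)
step 4: output 3; order=[1,2,0,3]; indeg=(0,0,0,0,0,1,2,0)
step 5: output 4; order=[1,2,0,3,4]; indeg=(0,0,0,0,0,0,1,0)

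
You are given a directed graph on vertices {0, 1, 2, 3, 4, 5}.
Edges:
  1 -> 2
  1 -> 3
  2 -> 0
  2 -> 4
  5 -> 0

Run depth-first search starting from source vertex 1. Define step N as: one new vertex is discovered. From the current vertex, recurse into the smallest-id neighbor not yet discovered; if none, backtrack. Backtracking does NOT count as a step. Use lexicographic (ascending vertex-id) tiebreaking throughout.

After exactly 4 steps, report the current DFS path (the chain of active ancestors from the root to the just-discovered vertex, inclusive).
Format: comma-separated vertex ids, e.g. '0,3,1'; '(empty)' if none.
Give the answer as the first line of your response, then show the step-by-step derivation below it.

1,2,4

step 1: discover 1; path=1; order=1
step 2: discover 2; path=1>2; order=1,2
step 3: discover 0; path=1>2>0; order=1,2,0
step 4: discover 4; path=1>2>4; order=1,2,0,4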